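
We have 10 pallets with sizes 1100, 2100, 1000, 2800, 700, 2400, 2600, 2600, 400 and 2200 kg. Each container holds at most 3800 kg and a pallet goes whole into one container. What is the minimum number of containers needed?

Total = 2800 + 2600 + 2600 + 2400 + 2200 + 2100 + 1100 + 1000 + 700 + 400 = 17900 kg.
Lower bound: ⌈17900/3800⌉ = 5 containers.
Also, 6 pallets each exceed 1900 kg, and no two of those can share a container, so at least 6 containers are needed.
A packing using 6 containers:
  container 1: 2800 + 1000 = 3800
  container 2: 2600 + 1100 = 3700
  container 3: 2600 + 700 + 400 = 3700
  container 4: 2400 = 2400
  container 5: 2200 = 2200
  container 6: 2100 = 2100
This matches the lower bound, so 6 is optimal.

6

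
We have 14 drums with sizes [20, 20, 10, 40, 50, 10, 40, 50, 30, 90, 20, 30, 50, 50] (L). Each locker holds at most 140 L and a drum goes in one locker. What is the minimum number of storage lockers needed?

Total = 90 + 50 + 50 + 50 + 50 + 40 + 40 + 30 + 30 + 20 + 20 + 20 + 10 + 10 = 510 L.
Lower bound: ⌈510/140⌉ = 4 storage lockers.
A packing using 4 storage lockers:
  locker 1: 90 + 50 = 140
  locker 2: 50 + 50 + 40 = 140
  locker 3: 50 + 40 + 30 + 20 = 140
  locker 4: 30 + 20 + 20 + 10 + 10 = 90
This matches the lower bound, so 4 is optimal.

4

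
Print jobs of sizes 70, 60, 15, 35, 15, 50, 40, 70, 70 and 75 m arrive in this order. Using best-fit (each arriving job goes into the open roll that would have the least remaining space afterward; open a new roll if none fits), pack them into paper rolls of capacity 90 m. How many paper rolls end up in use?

  70 → roll 1 (new)  [load 70/90]
  60 → roll 2 (new)  [load 60/90]
  15 → roll 1  [load 85/90]
  35 → roll 3 (new)  [load 35/90]
  15 → roll 2  [load 75/90]
  50 → roll 3  [load 85/90]
  40 → roll 4 (new)  [load 40/90]
  70 → roll 5 (new)  [load 70/90]
  70 → roll 6 (new)  [load 70/90]
  75 → roll 7 (new)  [load 75/90]
7 paper rolls opened.

7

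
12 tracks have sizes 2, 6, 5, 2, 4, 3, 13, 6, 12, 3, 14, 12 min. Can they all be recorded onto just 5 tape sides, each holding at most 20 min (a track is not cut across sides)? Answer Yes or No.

Yes

A valid assignment using 5 tape sides:
  side 1: 14 + 6 = 20
  side 2: 13 + 6 = 19
  side 3: 12 + 5 + 3 = 20
  side 4: 12 + 4 + 3 = 19
  side 5: 2 + 2 = 4
Every load is within 20 min, so 5 tape sides suffice.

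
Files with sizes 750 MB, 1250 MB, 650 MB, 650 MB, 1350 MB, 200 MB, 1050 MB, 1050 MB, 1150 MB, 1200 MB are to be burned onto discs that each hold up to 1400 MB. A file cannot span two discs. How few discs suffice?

8

Total = 1350 + 1250 + 1200 + 1150 + 1050 + 1050 + 750 + 650 + 650 + 200 = 9300 MB.
Lower bound: ⌈9300/1400⌉ = 7 discs.
A packing using 8 discs:
  disc 1: 1350 = 1350
  disc 2: 1250 = 1250
  disc 3: 1200 + 200 = 1400
  disc 4: 1150 = 1150
  disc 5: 1050 = 1050
  disc 6: 1050 = 1050
  disc 7: 750 + 650 = 1400
  disc 8: 650 = 650
No arrangement into 7 discs stays within capacity, so 8 is optimal.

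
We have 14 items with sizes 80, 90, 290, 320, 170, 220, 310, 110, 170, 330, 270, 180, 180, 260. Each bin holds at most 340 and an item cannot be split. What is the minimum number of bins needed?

10

Total = 330 + 320 + 310 + 290 + 270 + 260 + 220 + 180 + 180 + 170 + 170 + 110 + 90 + 80 = 2980.
Lower bound: ⌈2980/340⌉ = 9 bins.
A packing using 10 bins:
  bin 1: 330 = 330
  bin 2: 320 = 320
  bin 3: 310 = 310
  bin 4: 290 = 290
  bin 5: 270 = 270
  bin 6: 260 + 80 = 340
  bin 7: 220 + 110 = 330
  bin 8: 180 + 90 = 270
  bin 9: 180 = 180
  bin 10: 170 + 170 = 340
No arrangement into 9 bins stays within capacity, so 10 is optimal.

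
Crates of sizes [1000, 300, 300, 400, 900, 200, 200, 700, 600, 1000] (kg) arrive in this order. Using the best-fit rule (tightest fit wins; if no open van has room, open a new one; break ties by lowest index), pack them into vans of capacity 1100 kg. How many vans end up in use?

6

  1000 → van 1 (new)  [load 1000/1100]
  300 → van 2 (new)  [load 300/1100]
  300 → van 2  [load 600/1100]
  400 → van 2  [load 1000/1100]
  900 → van 3 (new)  [load 900/1100]
  200 → van 3  [load 1100/1100]
  200 → van 4 (new)  [load 200/1100]
  700 → van 4  [load 900/1100]
  600 → van 5 (new)  [load 600/1100]
  1000 → van 6 (new)  [load 1000/1100]
6 vans opened.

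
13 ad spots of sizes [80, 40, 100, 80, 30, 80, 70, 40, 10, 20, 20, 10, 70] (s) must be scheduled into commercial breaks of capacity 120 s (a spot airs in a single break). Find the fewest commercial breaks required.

6

Total = 100 + 80 + 80 + 80 + 70 + 70 + 40 + 40 + 30 + 20 + 20 + 10 + 10 = 650 s.
Lower bound: ⌈650/120⌉ = 6 commercial breaks.
A packing using 6 commercial breaks:
  break 1: 100 + 20 = 120
  break 2: 80 + 40 = 120
  break 3: 80 + 40 = 120
  break 4: 80 + 30 + 10 = 120
  break 5: 70 + 20 + 10 = 100
  break 6: 70 = 70
This matches the lower bound, so 6 is optimal.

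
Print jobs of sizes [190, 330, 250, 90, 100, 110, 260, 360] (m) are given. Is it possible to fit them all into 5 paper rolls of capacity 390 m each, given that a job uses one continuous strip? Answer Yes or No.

A valid assignment using 5 paper rolls:
  roll 1: 360 = 360
  roll 2: 330 = 330
  roll 3: 260 + 110 = 370
  roll 4: 250 + 100 = 350
  roll 5: 190 + 90 = 280
Every load is within 390 m, so 5 paper rolls suffice.

Yes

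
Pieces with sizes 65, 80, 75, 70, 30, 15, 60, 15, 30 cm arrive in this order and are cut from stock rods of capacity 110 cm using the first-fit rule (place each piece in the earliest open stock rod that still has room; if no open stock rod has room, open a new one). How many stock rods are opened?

5

  65 → stock rod 1 (new)  [load 65/110]
  80 → stock rod 2 (new)  [load 80/110]
  75 → stock rod 3 (new)  [load 75/110]
  70 → stock rod 4 (new)  [load 70/110]
  30 → stock rod 1  [load 95/110]
  15 → stock rod 1  [load 110/110]
  60 → stock rod 5 (new)  [load 60/110]
  15 → stock rod 2  [load 95/110]
  30 → stock rod 3  [load 105/110]
5 stock rods opened.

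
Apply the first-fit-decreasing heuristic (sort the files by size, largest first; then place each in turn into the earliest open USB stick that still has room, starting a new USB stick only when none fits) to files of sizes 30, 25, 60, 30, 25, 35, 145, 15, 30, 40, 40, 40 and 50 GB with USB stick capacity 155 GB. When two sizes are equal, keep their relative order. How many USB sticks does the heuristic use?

Sorted descending: 145, 60, 50, 40, 40, 40, 35, 30, 30, 30, 25, 25, 15.
  145 → USB stick 1 (new)  [load 145/155]
  60 → USB stick 2 (new)  [load 60/155]
  50 → USB stick 2  [load 110/155]
  40 → USB stick 2  [load 150/155]
  40 → USB stick 3 (new)  [load 40/155]
  40 → USB stick 3  [load 80/155]
  35 → USB stick 3  [load 115/155]
  30 → USB stick 3  [load 145/155]
  30 → USB stick 4 (new)  [load 30/155]
  30 → USB stick 4  [load 60/155]
  25 → USB stick 4  [load 85/155]
  25 → USB stick 4  [load 110/155]
  15 → USB stick 4  [load 125/155]
4 USB sticks opened.

4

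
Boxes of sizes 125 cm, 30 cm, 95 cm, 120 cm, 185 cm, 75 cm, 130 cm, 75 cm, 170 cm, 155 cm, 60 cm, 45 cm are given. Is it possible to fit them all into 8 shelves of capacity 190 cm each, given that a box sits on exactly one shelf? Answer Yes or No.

A valid assignment using 8 shelves:
  shelf 1: 185 = 185
  shelf 2: 170 = 170
  shelf 3: 155 + 30 = 185
  shelf 4: 130 + 60 = 190
  shelf 5: 125 + 45 = 170
  shelf 6: 120 = 120
  shelf 7: 95 + 75 = 170
  shelf 8: 75 = 75
Every load is within 190 cm, so 8 shelves suffice.

Yes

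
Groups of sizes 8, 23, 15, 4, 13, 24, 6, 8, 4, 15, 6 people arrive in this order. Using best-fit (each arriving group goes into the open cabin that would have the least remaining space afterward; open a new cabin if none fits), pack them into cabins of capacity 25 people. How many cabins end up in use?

  8 → cabin 1 (new)  [load 8/25]
  23 → cabin 2 (new)  [load 23/25]
  15 → cabin 1  [load 23/25]
  4 → cabin 3 (new)  [load 4/25]
  13 → cabin 3  [load 17/25]
  24 → cabin 4 (new)  [load 24/25]
  6 → cabin 3  [load 23/25]
  8 → cabin 5 (new)  [load 8/25]
  4 → cabin 5  [load 12/25]
  15 → cabin 6 (new)  [load 15/25]
  6 → cabin 6  [load 21/25]
6 cabins opened.

6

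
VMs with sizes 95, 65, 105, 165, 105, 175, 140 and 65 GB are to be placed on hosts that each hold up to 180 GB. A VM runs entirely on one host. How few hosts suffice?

6

Total = 175 + 165 + 140 + 105 + 105 + 95 + 65 + 65 = 915 GB.
Lower bound: ⌈915/180⌉ = 6 hosts.
A packing using 6 hosts:
  host 1: 175 = 175
  host 2: 165 = 165
  host 3: 140 = 140
  host 4: 105 + 65 = 170
  host 5: 105 + 65 = 170
  host 6: 95 = 95
This matches the lower bound, so 6 is optimal.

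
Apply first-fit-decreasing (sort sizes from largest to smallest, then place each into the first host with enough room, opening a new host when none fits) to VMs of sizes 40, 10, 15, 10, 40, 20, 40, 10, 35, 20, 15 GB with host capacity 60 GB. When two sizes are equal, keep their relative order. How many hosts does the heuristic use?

Sorted descending: 40, 40, 40, 35, 20, 20, 15, 15, 10, 10, 10.
  40 → host 1 (new)  [load 40/60]
  40 → host 2 (new)  [load 40/60]
  40 → host 3 (new)  [load 40/60]
  35 → host 4 (new)  [load 35/60]
  20 → host 1  [load 60/60]
  20 → host 2  [load 60/60]
  15 → host 3  [load 55/60]
  15 → host 4  [load 50/60]
  10 → host 4  [load 60/60]
  10 → host 5 (new)  [load 10/60]
  10 → host 5  [load 20/60]
5 hosts opened.

5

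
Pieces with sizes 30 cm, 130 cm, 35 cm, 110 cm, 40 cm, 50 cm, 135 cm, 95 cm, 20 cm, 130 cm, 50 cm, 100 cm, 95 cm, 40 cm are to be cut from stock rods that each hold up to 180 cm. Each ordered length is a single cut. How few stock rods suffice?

7

Total = 135 + 130 + 130 + 110 + 100 + 95 + 95 + 50 + 50 + 40 + 40 + 35 + 30 + 20 = 1060 cm.
Lower bound: ⌈1060/180⌉ = 6 stock rods.
Also, 7 pieces each exceed 90 cm, and no two of those can share a stock rod, so at least 7 stock rods are needed.
A packing using 7 stock rods:
  stock rod 1: 135 + 40 = 175
  stock rod 2: 130 + 50 = 180
  stock rod 3: 130 + 50 = 180
  stock rod 4: 110 + 40 + 30 = 180
  stock rod 5: 100 + 35 + 20 = 155
  stock rod 6: 95 = 95
  stock rod 7: 95 = 95
This matches the lower bound, so 7 is optimal.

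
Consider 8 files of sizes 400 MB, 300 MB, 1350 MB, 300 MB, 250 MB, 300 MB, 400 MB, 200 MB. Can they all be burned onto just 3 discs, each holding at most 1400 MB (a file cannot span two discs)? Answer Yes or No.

A valid assignment using 3 discs:
  disc 1: 1350 = 1350
  disc 2: 400 + 400 + 300 + 300 = 1400
  disc 3: 300 + 250 + 200 = 750
Every load is within 1400 MB, so 3 discs suffice.

Yes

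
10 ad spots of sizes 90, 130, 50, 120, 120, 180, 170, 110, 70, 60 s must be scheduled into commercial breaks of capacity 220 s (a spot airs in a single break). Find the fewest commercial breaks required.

Total = 180 + 170 + 130 + 120 + 120 + 110 + 90 + 70 + 60 + 50 = 1100 s.
Lower bound: ⌈1100/220⌉ = 5 commercial breaks.
A packing using 6 commercial breaks:
  break 1: 180 = 180
  break 2: 170 + 50 = 220
  break 3: 130 + 90 = 220
  break 4: 120 + 70 = 190
  break 5: 120 + 60 = 180
  break 6: 110 = 110
No arrangement into 5 commercial breaks stays within capacity, so 6 is optimal.

6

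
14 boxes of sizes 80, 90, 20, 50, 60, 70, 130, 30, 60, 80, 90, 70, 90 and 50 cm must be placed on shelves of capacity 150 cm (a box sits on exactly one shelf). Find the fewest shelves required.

7

Total = 130 + 90 + 90 + 90 + 80 + 80 + 70 + 70 + 60 + 60 + 50 + 50 + 30 + 20 = 970 cm.
Lower bound: ⌈970/150⌉ = 7 shelves.
A packing using 7 shelves:
  shelf 1: 130 + 20 = 150
  shelf 2: 90 + 60 = 150
  shelf 3: 90 + 60 = 150
  shelf 4: 90 + 50 = 140
  shelf 5: 80 + 70 = 150
  shelf 6: 80 + 70 = 150
  shelf 7: 50 + 30 = 80
This matches the lower bound, so 7 is optimal.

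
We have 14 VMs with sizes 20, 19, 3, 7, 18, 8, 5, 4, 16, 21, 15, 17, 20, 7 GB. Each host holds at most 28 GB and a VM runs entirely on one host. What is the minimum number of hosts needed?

8

Total = 21 + 20 + 20 + 19 + 18 + 17 + 16 + 15 + 8 + 7 + 7 + 5 + 4 + 3 = 180 GB.
Lower bound: ⌈180/28⌉ = 7 hosts.
Also, 8 VMs each exceed 14 GB, and no two of those can share a host, so at least 8 hosts are needed.
A packing using 8 hosts:
  host 1: 21 + 7 = 28
  host 2: 20 + 8 = 28
  host 3: 20 + 7 = 27
  host 4: 19 + 5 + 4 = 28
  host 5: 18 + 3 = 21
  host 6: 17 = 17
  host 7: 16 = 16
  host 8: 15 = 15
This matches the lower bound, so 8 is optimal.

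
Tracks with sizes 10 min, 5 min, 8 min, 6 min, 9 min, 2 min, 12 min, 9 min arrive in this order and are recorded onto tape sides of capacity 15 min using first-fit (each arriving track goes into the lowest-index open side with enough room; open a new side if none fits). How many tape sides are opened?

5

  10 → side 1 (new)  [load 10/15]
  5 → side 1  [load 15/15]
  8 → side 2 (new)  [load 8/15]
  6 → side 2  [load 14/15]
  9 → side 3 (new)  [load 9/15]
  2 → side 3  [load 11/15]
  12 → side 4 (new)  [load 12/15]
  9 → side 5 (new)  [load 9/15]
5 tape sides opened.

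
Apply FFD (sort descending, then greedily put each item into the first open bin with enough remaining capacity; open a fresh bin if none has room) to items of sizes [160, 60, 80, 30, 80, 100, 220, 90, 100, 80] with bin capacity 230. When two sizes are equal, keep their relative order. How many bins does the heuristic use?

5

Sorted descending: 220, 160, 100, 100, 90, 80, 80, 80, 60, 30.
  220 → bin 1 (new)  [load 220/230]
  160 → bin 2 (new)  [load 160/230]
  100 → bin 3 (new)  [load 100/230]
  100 → bin 3  [load 200/230]
  90 → bin 4 (new)  [load 90/230]
  80 → bin 4  [load 170/230]
  80 → bin 5 (new)  [load 80/230]
  80 → bin 5  [load 160/230]
  60 → bin 2  [load 220/230]
  30 → bin 3  [load 230/230]
5 bins opened.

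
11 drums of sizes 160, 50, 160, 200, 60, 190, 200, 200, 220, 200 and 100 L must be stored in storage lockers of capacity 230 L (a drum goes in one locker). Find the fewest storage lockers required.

Total = 220 + 200 + 200 + 200 + 200 + 190 + 160 + 160 + 100 + 60 + 50 = 1740 L.
Lower bound: ⌈1740/230⌉ = 8 storage lockers.
A packing using 9 storage lockers:
  locker 1: 220 = 220
  locker 2: 200 = 200
  locker 3: 200 = 200
  locker 4: 200 = 200
  locker 5: 200 = 200
  locker 6: 190 = 190
  locker 7: 160 + 60 = 220
  locker 8: 160 + 50 = 210
  locker 9: 100 = 100
No arrangement into 8 storage lockers stays within capacity, so 9 is optimal.

9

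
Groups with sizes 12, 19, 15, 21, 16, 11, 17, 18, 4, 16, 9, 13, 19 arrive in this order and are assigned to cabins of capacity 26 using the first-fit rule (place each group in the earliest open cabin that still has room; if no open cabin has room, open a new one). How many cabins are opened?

10

  12 → cabin 1 (new)  [load 12/26]
  19 → cabin 2 (new)  [load 19/26]
  15 → cabin 3 (new)  [load 15/26]
  21 → cabin 4 (new)  [load 21/26]
  16 → cabin 5 (new)  [load 16/26]
  11 → cabin 1  [load 23/26]
  17 → cabin 6 (new)  [load 17/26]
  18 → cabin 7 (new)  [load 18/26]
  4 → cabin 2  [load 23/26]
  16 → cabin 8 (new)  [load 16/26]
  9 → cabin 3  [load 24/26]
  13 → cabin 9 (new)  [load 13/26]
  19 → cabin 10 (new)  [load 19/26]
10 cabins opened.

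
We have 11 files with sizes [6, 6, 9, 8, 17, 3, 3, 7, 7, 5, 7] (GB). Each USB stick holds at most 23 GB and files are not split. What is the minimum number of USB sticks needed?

4

Total = 17 + 9 + 8 + 7 + 7 + 7 + 6 + 6 + 5 + 3 + 3 = 78 GB.
Lower bound: ⌈78/23⌉ = 4 USB sticks.
A packing using 4 USB sticks:
  USB stick 1: 17 + 6 = 23
  USB stick 2: 9 + 8 + 6 = 23
  USB stick 3: 7 + 7 + 7 = 21
  USB stick 4: 5 + 3 + 3 = 11
This matches the lower bound, so 4 is optimal.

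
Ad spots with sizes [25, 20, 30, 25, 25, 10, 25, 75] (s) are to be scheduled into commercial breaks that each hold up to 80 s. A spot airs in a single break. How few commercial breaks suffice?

3

Total = 75 + 30 + 25 + 25 + 25 + 25 + 20 + 10 = 235 s.
Lower bound: ⌈235/80⌉ = 3 commercial breaks.
A packing using 3 commercial breaks:
  break 1: 75 = 75
  break 2: 30 + 25 + 25 = 80
  break 3: 25 + 25 + 20 + 10 = 80
This matches the lower bound, so 3 is optimal.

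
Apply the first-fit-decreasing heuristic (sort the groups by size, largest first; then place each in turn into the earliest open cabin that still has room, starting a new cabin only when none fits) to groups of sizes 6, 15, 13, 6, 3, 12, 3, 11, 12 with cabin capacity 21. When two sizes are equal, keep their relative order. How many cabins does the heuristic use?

Sorted descending: 15, 13, 12, 12, 11, 6, 6, 3, 3.
  15 → cabin 1 (new)  [load 15/21]
  13 → cabin 2 (new)  [load 13/21]
  12 → cabin 3 (new)  [load 12/21]
  12 → cabin 4 (new)  [load 12/21]
  11 → cabin 5 (new)  [load 11/21]
  6 → cabin 1  [load 21/21]
  6 → cabin 2  [load 19/21]
  3 → cabin 3  [load 15/21]
  3 → cabin 3  [load 18/21]
5 cabins opened.

5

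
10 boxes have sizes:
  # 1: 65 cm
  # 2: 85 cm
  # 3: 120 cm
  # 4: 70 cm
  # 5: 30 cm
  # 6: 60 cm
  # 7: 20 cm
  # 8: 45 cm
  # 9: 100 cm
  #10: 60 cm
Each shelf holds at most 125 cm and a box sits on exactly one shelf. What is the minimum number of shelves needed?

6

Total = 120 + 100 + 85 + 70 + 65 + 60 + 60 + 45 + 30 + 20 = 655 cm.
Lower bound: ⌈655/125⌉ = 6 shelves.
A packing using 6 shelves:
  shelf 1: 120 = 120
  shelf 2: 100 + 20 = 120
  shelf 3: 85 + 30 = 115
  shelf 4: 70 + 45 = 115
  shelf 5: 65 + 60 = 125
  shelf 6: 60 = 60
This matches the lower bound, so 6 is optimal.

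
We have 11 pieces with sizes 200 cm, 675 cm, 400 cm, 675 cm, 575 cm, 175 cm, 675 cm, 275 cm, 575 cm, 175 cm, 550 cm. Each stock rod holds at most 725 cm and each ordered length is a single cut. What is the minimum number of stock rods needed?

8

Total = 675 + 675 + 675 + 575 + 575 + 550 + 400 + 275 + 200 + 175 + 175 = 4950 cm.
Lower bound: ⌈4950/725⌉ = 7 stock rods.
A packing using 8 stock rods:
  stock rod 1: 675 = 675
  stock rod 2: 675 = 675
  stock rod 3: 675 = 675
  stock rod 4: 575 = 575
  stock rod 5: 575 = 575
  stock rod 6: 550 + 175 = 725
  stock rod 7: 400 + 275 = 675
  stock rod 8: 200 + 175 = 375
No arrangement into 7 stock rods stays within capacity, so 8 is optimal.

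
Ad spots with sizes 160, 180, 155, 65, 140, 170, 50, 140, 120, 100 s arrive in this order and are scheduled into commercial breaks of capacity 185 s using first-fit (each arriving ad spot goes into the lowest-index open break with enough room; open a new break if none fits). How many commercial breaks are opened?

  160 → break 1 (new)  [load 160/185]
  180 → break 2 (new)  [load 180/185]
  155 → break 3 (new)  [load 155/185]
  65 → break 4 (new)  [load 65/185]
  140 → break 5 (new)  [load 140/185]
  170 → break 6 (new)  [load 170/185]
  50 → break 4  [load 115/185]
  140 → break 7 (new)  [load 140/185]
  120 → break 8 (new)  [load 120/185]
  100 → break 9 (new)  [load 100/185]
9 commercial breaks opened.

9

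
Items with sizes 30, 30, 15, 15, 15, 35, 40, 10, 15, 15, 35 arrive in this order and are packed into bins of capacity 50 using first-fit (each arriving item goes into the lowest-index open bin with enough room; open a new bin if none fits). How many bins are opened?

  30 → bin 1 (new)  [load 30/50]
  30 → bin 2 (new)  [load 30/50]
  15 → bin 1  [load 45/50]
  15 → bin 2  [load 45/50]
  15 → bin 3 (new)  [load 15/50]
  35 → bin 3  [load 50/50]
  40 → bin 4 (new)  [load 40/50]
  10 → bin 4  [load 50/50]
  15 → bin 5 (new)  [load 15/50]
  15 → bin 5  [load 30/50]
  35 → bin 6 (new)  [load 35/50]
6 bins opened.

6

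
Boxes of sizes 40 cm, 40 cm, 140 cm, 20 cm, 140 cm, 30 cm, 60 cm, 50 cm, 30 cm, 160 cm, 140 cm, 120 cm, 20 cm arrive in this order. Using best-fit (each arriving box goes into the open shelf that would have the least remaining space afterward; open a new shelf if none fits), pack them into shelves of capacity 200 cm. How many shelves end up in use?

  40 → shelf 1 (new)  [load 40/200]
  40 → shelf 1  [load 80/200]
  140 → shelf 2 (new)  [load 140/200]
  20 → shelf 2  [load 160/200]
  140 → shelf 3 (new)  [load 140/200]
  30 → shelf 2  [load 190/200]
  60 → shelf 3  [load 200/200]
  50 → shelf 1  [load 130/200]
  30 → shelf 1  [load 160/200]
  160 → shelf 4 (new)  [load 160/200]
  140 → shelf 5 (new)  [load 140/200]
  120 → shelf 6 (new)  [load 120/200]
  20 → shelf 1  [load 180/200]
6 shelves opened.

6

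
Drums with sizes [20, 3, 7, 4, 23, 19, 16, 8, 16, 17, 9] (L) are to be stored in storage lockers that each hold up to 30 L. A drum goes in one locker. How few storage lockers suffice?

Total = 23 + 20 + 19 + 17 + 16 + 16 + 9 + 8 + 7 + 4 + 3 = 142 L.
Lower bound: ⌈142/30⌉ = 5 storage lockers.
Also, 6 drums each exceed 15 L, and no two of those can share a locker, so at least 6 storage lockers are needed.
A packing using 6 storage lockers:
  locker 1: 23 + 7 = 30
  locker 2: 20 + 9 = 29
  locker 3: 19 + 8 + 3 = 30
  locker 4: 17 + 4 = 21
  locker 5: 16 = 16
  locker 6: 16 = 16
This matches the lower bound, so 6 is optimal.

6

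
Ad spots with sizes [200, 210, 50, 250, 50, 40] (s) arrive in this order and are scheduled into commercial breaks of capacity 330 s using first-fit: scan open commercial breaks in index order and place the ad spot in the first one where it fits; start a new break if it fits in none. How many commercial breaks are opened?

3

  200 → break 1 (new)  [load 200/330]
  210 → break 2 (new)  [load 210/330]
  50 → break 1  [load 250/330]
  250 → break 3 (new)  [load 250/330]
  50 → break 1  [load 300/330]
  40 → break 2  [load 250/330]
3 commercial breaks opened.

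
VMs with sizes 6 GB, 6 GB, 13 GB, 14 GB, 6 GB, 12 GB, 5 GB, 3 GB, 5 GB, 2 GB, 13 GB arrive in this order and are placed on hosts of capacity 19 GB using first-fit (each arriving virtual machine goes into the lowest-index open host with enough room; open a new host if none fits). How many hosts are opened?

  6 → host 1 (new)  [load 6/19]
  6 → host 1  [load 12/19]
  13 → host 2 (new)  [load 13/19]
  14 → host 3 (new)  [load 14/19]
  6 → host 1  [load 18/19]
  12 → host 4 (new)  [load 12/19]
  5 → host 2  [load 18/19]
  3 → host 3  [load 17/19]
  5 → host 4  [load 17/19]
  2 → host 3  [load 19/19]
  13 → host 5 (new)  [load 13/19]
5 hosts opened.

5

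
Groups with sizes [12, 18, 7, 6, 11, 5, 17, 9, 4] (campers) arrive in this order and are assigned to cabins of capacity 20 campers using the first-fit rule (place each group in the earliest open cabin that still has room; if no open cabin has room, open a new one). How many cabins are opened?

5

  12 → cabin 1 (new)  [load 12/20]
  18 → cabin 2 (new)  [load 18/20]
  7 → cabin 1  [load 19/20]
  6 → cabin 3 (new)  [load 6/20]
  11 → cabin 3  [load 17/20]
  5 → cabin 4 (new)  [load 5/20]
  17 → cabin 5 (new)  [load 17/20]
  9 → cabin 4  [load 14/20]
  4 → cabin 4  [load 18/20]
5 cabins opened.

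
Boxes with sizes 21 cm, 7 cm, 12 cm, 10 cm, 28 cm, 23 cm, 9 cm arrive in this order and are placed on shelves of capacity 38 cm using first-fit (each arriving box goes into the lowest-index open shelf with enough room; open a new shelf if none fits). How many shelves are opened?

  21 → shelf 1 (new)  [load 21/38]
  7 → shelf 1  [load 28/38]
  12 → shelf 2 (new)  [load 12/38]
  10 → shelf 1  [load 38/38]
  28 → shelf 3 (new)  [load 28/38]
  23 → shelf 2  [load 35/38]
  9 → shelf 3  [load 37/38]
3 shelves opened.

3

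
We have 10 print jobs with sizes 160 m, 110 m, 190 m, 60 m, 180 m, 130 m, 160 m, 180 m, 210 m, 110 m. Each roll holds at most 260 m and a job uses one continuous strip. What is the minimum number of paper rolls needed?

Total = 210 + 190 + 180 + 180 + 160 + 160 + 130 + 110 + 110 + 60 = 1490 m.
Lower bound: ⌈1490/260⌉ = 6 paper rolls.
A packing using 8 paper rolls:
  roll 1: 210 = 210
  roll 2: 190 + 60 = 250
  roll 3: 180 = 180
  roll 4: 180 = 180
  roll 5: 160 = 160
  roll 6: 160 = 160
  roll 7: 130 + 110 = 240
  roll 8: 110 = 110
No arrangement into 7 paper rolls stays within capacity, so 8 is optimal.

8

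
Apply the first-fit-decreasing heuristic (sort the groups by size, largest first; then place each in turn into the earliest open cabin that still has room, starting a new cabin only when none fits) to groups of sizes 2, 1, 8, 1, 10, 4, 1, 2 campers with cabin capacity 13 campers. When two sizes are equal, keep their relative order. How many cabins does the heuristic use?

3

Sorted descending: 10, 8, 4, 2, 2, 1, 1, 1.
  10 → cabin 1 (new)  [load 10/13]
  8 → cabin 2 (new)  [load 8/13]
  4 → cabin 2  [load 12/13]
  2 → cabin 1  [load 12/13]
  2 → cabin 3 (new)  [load 2/13]
  1 → cabin 1  [load 13/13]
  1 → cabin 2  [load 13/13]
  1 → cabin 3  [load 3/13]
3 cabins opened.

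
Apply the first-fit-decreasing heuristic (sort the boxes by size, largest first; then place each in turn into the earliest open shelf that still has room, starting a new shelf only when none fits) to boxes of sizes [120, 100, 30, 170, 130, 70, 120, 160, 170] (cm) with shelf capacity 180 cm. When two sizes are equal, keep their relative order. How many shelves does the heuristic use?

Sorted descending: 170, 170, 160, 130, 120, 120, 100, 70, 30.
  170 → shelf 1 (new)  [load 170/180]
  170 → shelf 2 (new)  [load 170/180]
  160 → shelf 3 (new)  [load 160/180]
  130 → shelf 4 (new)  [load 130/180]
  120 → shelf 5 (new)  [load 120/180]
  120 → shelf 6 (new)  [load 120/180]
  100 → shelf 7 (new)  [load 100/180]
  70 → shelf 7  [load 170/180]
  30 → shelf 4  [load 160/180]
7 shelves opened.

7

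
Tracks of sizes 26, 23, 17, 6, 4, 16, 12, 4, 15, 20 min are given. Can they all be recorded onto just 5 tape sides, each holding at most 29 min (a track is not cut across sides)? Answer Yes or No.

No

Total = 143 min; ⌈143/29⌉ = 5.
6 tracks each exceed half the capacity and cannot share a side, forcing at least 6 tape sides.
At least 6 tape sides are required, but only 5 are allowed.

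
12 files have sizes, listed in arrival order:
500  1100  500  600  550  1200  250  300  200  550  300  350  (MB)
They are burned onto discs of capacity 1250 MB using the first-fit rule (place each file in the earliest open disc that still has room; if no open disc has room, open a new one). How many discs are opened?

6

  500 → disc 1 (new)  [load 500/1250]
  1100 → disc 2 (new)  [load 1100/1250]
  500 → disc 1  [load 1000/1250]
  600 → disc 3 (new)  [load 600/1250]
  550 → disc 3  [load 1150/1250]
  1200 → disc 4 (new)  [load 1200/1250]
  250 → disc 1  [load 1250/1250]
  300 → disc 5 (new)  [load 300/1250]
  200 → disc 5  [load 500/1250]
  550 → disc 5  [load 1050/1250]
  300 → disc 6 (new)  [load 300/1250]
  350 → disc 6  [load 650/1250]
6 discs opened.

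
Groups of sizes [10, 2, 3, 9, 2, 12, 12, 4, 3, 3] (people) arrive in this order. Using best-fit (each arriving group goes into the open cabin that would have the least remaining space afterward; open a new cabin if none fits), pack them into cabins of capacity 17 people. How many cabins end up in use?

4

  10 → cabin 1 (new)  [load 10/17]
  2 → cabin 1  [load 12/17]
  3 → cabin 1  [load 15/17]
  9 → cabin 2 (new)  [load 9/17]
  2 → cabin 1  [load 17/17]
  12 → cabin 3 (new)  [load 12/17]
  12 → cabin 4 (new)  [load 12/17]
  4 → cabin 3  [load 16/17]
  3 → cabin 4  [load 15/17]
  3 → cabin 2  [load 12/17]
4 cabins opened.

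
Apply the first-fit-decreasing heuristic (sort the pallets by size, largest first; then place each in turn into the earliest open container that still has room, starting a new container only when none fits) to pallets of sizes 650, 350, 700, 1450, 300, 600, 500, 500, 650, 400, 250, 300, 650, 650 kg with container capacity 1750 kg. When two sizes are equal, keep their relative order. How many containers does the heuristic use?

5

Sorted descending: 1450, 700, 650, 650, 650, 650, 600, 500, 500, 400, 350, 300, 300, 250.
  1450 → container 1 (new)  [load 1450/1750]
  700 → container 2 (new)  [load 700/1750]
  650 → container 2  [load 1350/1750]
  650 → container 3 (new)  [load 650/1750]
  650 → container 3  [load 1300/1750]
  650 → container 4 (new)  [load 650/1750]
  600 → container 4  [load 1250/1750]
  500 → container 4  [load 1750/1750]
  500 → container 5 (new)  [load 500/1750]
  400 → container 2  [load 1750/1750]
  350 → container 3  [load 1650/1750]
  300 → container 1  [load 1750/1750]
  300 → container 5  [load 800/1750]
  250 → container 5  [load 1050/1750]
5 containers opened.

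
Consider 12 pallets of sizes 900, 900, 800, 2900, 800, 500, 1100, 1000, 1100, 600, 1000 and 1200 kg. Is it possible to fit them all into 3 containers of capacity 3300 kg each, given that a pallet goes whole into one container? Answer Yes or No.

No

Total = 12800 kg; ⌈12800/3300⌉ = 4.
At least 4 containers are required, but only 3 are allowed.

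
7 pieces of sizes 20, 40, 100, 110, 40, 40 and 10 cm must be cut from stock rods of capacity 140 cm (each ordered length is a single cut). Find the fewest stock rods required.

3

Total = 110 + 100 + 40 + 40 + 40 + 20 + 10 = 360 cm.
Lower bound: ⌈360/140⌉ = 3 stock rods.
A packing using 3 stock rods:
  stock rod 1: 110 + 20 + 10 = 140
  stock rod 2: 100 + 40 = 140
  stock rod 3: 40 + 40 = 80
This matches the lower bound, so 3 is optimal.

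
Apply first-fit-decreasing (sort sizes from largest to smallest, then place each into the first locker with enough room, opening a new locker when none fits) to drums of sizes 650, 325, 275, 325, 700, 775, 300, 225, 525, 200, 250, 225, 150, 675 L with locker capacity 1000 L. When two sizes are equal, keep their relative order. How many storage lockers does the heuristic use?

6

Sorted descending: 775, 700, 675, 650, 525, 325, 325, 300, 275, 250, 225, 225, 200, 150.
  775 → locker 1 (new)  [load 775/1000]
  700 → locker 2 (new)  [load 700/1000]
  675 → locker 3 (new)  [load 675/1000]
  650 → locker 4 (new)  [load 650/1000]
  525 → locker 5 (new)  [load 525/1000]
  325 → locker 3  [load 1000/1000]
  325 → locker 4  [load 975/1000]
  300 → locker 2  [load 1000/1000]
  275 → locker 5  [load 800/1000]
  250 → locker 6 (new)  [load 250/1000]
  225 → locker 1  [load 1000/1000]
  225 → locker 6  [load 475/1000]
  200 → locker 5  [load 1000/1000]
  150 → locker 6  [load 625/1000]
6 storage lockers opened.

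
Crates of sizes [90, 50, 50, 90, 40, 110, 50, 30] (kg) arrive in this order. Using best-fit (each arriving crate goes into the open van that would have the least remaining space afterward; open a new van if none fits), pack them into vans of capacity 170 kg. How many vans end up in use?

4

  90 → van 1 (new)  [load 90/170]
  50 → van 1  [load 140/170]
  50 → van 2 (new)  [load 50/170]
  90 → van 2  [load 140/170]
  40 → van 3 (new)  [load 40/170]
  110 → van 3  [load 150/170]
  50 → van 4 (new)  [load 50/170]
  30 → van 1  [load 170/170]
4 vans opened.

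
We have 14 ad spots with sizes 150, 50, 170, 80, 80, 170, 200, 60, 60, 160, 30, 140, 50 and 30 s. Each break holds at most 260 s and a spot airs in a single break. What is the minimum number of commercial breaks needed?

6

Total = 200 + 170 + 170 + 160 + 150 + 140 + 80 + 80 + 60 + 60 + 50 + 50 + 30 + 30 = 1430 s.
Lower bound: ⌈1430/260⌉ = 6 commercial breaks.
A packing using 6 commercial breaks:
  break 1: 200 + 60 = 260
  break 2: 170 + 80 = 250
  break 3: 170 + 80 = 250
  break 4: 160 + 60 + 30 = 250
  break 5: 150 + 50 + 50 = 250
  break 6: 140 + 30 = 170
This matches the lower bound, so 6 is optimal.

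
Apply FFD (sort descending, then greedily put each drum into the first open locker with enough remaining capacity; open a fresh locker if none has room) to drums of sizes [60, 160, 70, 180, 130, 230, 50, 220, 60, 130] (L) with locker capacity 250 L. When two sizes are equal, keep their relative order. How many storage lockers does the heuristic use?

Sorted descending: 230, 220, 180, 160, 130, 130, 70, 60, 60, 50.
  230 → locker 1 (new)  [load 230/250]
  220 → locker 2 (new)  [load 220/250]
  180 → locker 3 (new)  [load 180/250]
  160 → locker 4 (new)  [load 160/250]
  130 → locker 5 (new)  [load 130/250]
  130 → locker 6 (new)  [load 130/250]
  70 → locker 3  [load 250/250]
  60 → locker 4  [load 220/250]
  60 → locker 5  [load 190/250]
  50 → locker 5  [load 240/250]
6 storage lockers opened.

6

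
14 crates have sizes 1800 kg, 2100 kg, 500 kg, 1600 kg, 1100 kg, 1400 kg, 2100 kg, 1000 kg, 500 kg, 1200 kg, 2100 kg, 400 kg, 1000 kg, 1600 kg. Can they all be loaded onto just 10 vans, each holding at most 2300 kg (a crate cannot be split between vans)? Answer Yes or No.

Yes

A valid assignment using 9 vans:
  van 1: 2100 = 2100
  van 2: 2100 = 2100
  van 3: 2100 = 2100
  van 4: 1800 + 500 = 2300
  van 5: 1600 + 500 = 2100
  van 6: 1600 + 400 = 2000
  van 7: 1400 = 1400
  van 8: 1200 + 1100 = 2300
  van 9: 1000 + 1000 = 2000
That uses only 9 ≤ 10, so 10 vans are enough.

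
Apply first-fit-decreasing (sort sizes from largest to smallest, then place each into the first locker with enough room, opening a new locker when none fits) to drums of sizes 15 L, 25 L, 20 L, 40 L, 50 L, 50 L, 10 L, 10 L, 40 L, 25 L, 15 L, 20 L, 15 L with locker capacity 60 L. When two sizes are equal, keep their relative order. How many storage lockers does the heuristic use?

6

Sorted descending: 50, 50, 40, 40, 25, 25, 20, 20, 15, 15, 15, 10, 10.
  50 → locker 1 (new)  [load 50/60]
  50 → locker 2 (new)  [load 50/60]
  40 → locker 3 (new)  [load 40/60]
  40 → locker 4 (new)  [load 40/60]
  25 → locker 5 (new)  [load 25/60]
  25 → locker 5  [load 50/60]
  20 → locker 3  [load 60/60]
  20 → locker 4  [load 60/60]
  15 → locker 6 (new)  [load 15/60]
  15 → locker 6  [load 30/60]
  15 → locker 6  [load 45/60]
  10 → locker 1  [load 60/60]
  10 → locker 2  [load 60/60]
6 storage lockers opened.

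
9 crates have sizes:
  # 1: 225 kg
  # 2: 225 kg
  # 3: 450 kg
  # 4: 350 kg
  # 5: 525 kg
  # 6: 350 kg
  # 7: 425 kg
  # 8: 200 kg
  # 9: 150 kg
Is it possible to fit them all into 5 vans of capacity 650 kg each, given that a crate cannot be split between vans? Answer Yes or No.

A valid assignment using 5 vans:
  van 1: 525 = 525
  van 2: 450 + 200 = 650
  van 3: 425 + 225 = 650
  van 4: 350 + 225 = 575
  van 5: 350 + 150 = 500
Every load is within 650 kg, so 5 vans suffice.

Yes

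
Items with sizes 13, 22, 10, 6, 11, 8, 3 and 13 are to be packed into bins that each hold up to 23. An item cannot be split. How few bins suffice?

4

Total = 22 + 13 + 13 + 11 + 10 + 8 + 6 + 3 = 86.
Lower bound: ⌈86/23⌉ = 4 bins.
A packing using 4 bins:
  bin 1: 22 = 22
  bin 2: 13 + 10 = 23
  bin 3: 13 + 8 = 21
  bin 4: 11 + 6 + 3 = 20
This matches the lower bound, so 4 is optimal.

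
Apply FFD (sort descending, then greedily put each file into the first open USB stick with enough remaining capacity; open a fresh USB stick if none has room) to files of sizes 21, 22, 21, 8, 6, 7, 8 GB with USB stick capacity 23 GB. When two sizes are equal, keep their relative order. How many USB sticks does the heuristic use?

Sorted descending: 22, 21, 21, 8, 8, 7, 6.
  22 → USB stick 1 (new)  [load 22/23]
  21 → USB stick 2 (new)  [load 21/23]
  21 → USB stick 3 (new)  [load 21/23]
  8 → USB stick 4 (new)  [load 8/23]
  8 → USB stick 4  [load 16/23]
  7 → USB stick 4  [load 23/23]
  6 → USB stick 5 (new)  [load 6/23]
5 USB sticks opened.

5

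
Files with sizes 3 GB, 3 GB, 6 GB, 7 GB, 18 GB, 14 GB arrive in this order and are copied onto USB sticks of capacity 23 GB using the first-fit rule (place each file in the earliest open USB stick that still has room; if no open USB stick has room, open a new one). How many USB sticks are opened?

  3 → USB stick 1 (new)  [load 3/23]
  3 → USB stick 1  [load 6/23]
  6 → USB stick 1  [load 12/23]
  7 → USB stick 1  [load 19/23]
  18 → USB stick 2 (new)  [load 18/23]
  14 → USB stick 3 (new)  [load 14/23]
3 USB sticks opened.

3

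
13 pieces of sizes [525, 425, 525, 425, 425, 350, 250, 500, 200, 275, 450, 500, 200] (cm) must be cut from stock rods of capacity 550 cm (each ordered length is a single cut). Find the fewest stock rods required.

11

Total = 525 + 525 + 500 + 500 + 450 + 425 + 425 + 425 + 350 + 275 + 250 + 200 + 200 = 5050 cm.
Lower bound: ⌈5050/550⌉ = 10 stock rods.
A packing using 11 stock rods:
  stock rod 1: 525 = 525
  stock rod 2: 525 = 525
  stock rod 3: 500 = 500
  stock rod 4: 500 = 500
  stock rod 5: 450 = 450
  stock rod 6: 425 = 425
  stock rod 7: 425 = 425
  stock rod 8: 425 = 425
  stock rod 9: 350 + 200 = 550
  stock rod 10: 275 + 250 = 525
  stock rod 11: 200 = 200
No arrangement into 10 stock rods stays within capacity, so 11 is optimal.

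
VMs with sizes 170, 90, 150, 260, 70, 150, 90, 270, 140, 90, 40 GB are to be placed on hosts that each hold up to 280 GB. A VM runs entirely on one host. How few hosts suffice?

6

Total = 270 + 260 + 170 + 150 + 150 + 140 + 90 + 90 + 90 + 70 + 40 = 1520 GB.
Lower bound: ⌈1520/280⌉ = 6 hosts.
A packing using 6 hosts:
  host 1: 270 = 270
  host 2: 260 = 260
  host 3: 170 + 90 = 260
  host 4: 150 + 90 + 40 = 280
  host 5: 150 + 90 = 240
  host 6: 140 + 70 = 210
This matches the lower bound, so 6 is optimal.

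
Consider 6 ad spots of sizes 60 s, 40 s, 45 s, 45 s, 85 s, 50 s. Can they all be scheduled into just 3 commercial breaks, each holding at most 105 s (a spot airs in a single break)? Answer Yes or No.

No

Total = 325 s; ⌈325/105⌉ = 4.
At least 4 commercial breaks are required, but only 3 are allowed.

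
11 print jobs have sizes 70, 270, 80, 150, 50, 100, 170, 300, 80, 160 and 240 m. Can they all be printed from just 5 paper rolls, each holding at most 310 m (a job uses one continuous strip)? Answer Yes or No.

Total = 1670 m; ⌈1670/310⌉ = 6.
At least 6 paper rolls are required, but only 5 are allowed.

No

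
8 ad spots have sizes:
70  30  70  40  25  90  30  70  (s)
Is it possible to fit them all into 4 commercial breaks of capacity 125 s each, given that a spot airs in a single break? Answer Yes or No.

Yes

A valid assignment using 4 commercial breaks:
  break 1: 90 + 30 = 120
  break 2: 70 + 40 = 110
  break 3: 70 + 30 + 25 = 125
  break 4: 70 = 70
Every load is within 125 s, so 4 commercial breaks suffice.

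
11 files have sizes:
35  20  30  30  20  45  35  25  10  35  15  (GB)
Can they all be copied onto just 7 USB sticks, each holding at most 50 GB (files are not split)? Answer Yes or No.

A valid assignment using 7 USB sticks:
  USB stick 1: 45 = 45
  USB stick 2: 35 + 15 = 50
  USB stick 3: 35 + 10 = 45
  USB stick 4: 35 = 35
  USB stick 5: 30 + 20 = 50
  USB stick 6: 30 + 20 = 50
  USB stick 7: 25 = 25
Every load is within 50 GB, so 7 USB sticks suffice.

Yes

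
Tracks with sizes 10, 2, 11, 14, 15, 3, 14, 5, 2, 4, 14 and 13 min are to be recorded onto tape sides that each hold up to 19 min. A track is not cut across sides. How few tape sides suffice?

7

Total = 15 + 14 + 14 + 14 + 13 + 11 + 10 + 5 + 4 + 3 + 2 + 2 = 107 min.
Lower bound: ⌈107/19⌉ = 6 tape sides.
Also, 7 tracks each exceed 19/2 min, and no two of those can share a side, so at least 7 tape sides are needed.
A packing using 7 tape sides:
  side 1: 15 + 4 = 19
  side 2: 14 + 5 = 19
  side 3: 14 + 3 + 2 = 19
  side 4: 14 + 2 = 16
  side 5: 13 = 13
  side 6: 11 = 11
  side 7: 10 = 10
This matches the lower bound, so 7 is optimal.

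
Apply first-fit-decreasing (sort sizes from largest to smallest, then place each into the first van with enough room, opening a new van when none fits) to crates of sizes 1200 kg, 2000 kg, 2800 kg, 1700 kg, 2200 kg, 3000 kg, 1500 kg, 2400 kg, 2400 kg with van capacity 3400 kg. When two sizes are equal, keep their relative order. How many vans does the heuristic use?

7

Sorted descending: 3000, 2800, 2400, 2400, 2200, 2000, 1700, 1500, 1200.
  3000 → van 1 (new)  [load 3000/3400]
  2800 → van 2 (new)  [load 2800/3400]
  2400 → van 3 (new)  [load 2400/3400]
  2400 → van 4 (new)  [load 2400/3400]
  2200 → van 5 (new)  [load 2200/3400]
  2000 → van 6 (new)  [load 2000/3400]
  1700 → van 7 (new)  [load 1700/3400]
  1500 → van 7  [load 3200/3400]
  1200 → van 5  [load 3400/3400]
7 vans opened.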